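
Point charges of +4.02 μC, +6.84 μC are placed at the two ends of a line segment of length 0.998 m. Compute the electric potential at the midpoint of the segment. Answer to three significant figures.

Electric potential is a scalar, so the contributions from each charge add algebraically: V = Σ kqᵢ/rᵢ.
Each charge is 0.499 m from the midpoint.
V = k[(4.02×10⁻⁶)/(0.499) + (6.84×10⁻⁶)/(0.499)] = 1.96×10⁵ V.

1.96×10⁵ V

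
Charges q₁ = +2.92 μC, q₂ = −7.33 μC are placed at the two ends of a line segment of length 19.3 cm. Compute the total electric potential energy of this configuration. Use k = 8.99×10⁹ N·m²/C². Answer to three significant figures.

The assembly work is the sum of pairwise potential energies, U = Σ_{i<j} kqᵢqⱼ/rᵢⱼ.
The separation is r = 0.193 m.
U = (-0.997) = -0.997 J.

-0.997 J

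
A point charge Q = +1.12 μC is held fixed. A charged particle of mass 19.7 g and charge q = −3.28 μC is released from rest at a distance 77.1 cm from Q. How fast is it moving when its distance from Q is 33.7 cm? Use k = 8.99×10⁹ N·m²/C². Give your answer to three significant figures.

2.37 m/s

Only the electrostatic force acts, so mechanical energy is conserved: ½mv² = U₁ − U₂ = kQq(1/r₁ − 1/r₂).
U₁ − U₂ = (8.99×10⁹ N·m²/C²)(1.12×10⁻⁶ C)(-3.28×10⁻⁶ C)(1/0.771 − 1/0.337) = 0.0552 J.
v = √(2·0.0552/0.0197) = 2.37 m/s.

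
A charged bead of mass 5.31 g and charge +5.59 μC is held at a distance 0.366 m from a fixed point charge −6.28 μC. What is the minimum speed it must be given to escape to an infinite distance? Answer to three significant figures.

18.0 m/s

To just escape, total mechanical energy must reach zero at infinity: ½mv²_min + U = 0, so ½mv²_min = −U = |kQq|/r.
|U| = |kQq|/r = (8.99×10⁹ N·m²/C²)(6.28×10⁻⁶)(5.59×10⁻⁶)/(0.366) = 0.862 J.
v_min = √(2|U|/m) = √(2·0.862/5.31×10⁻³) = 18.0 m/s.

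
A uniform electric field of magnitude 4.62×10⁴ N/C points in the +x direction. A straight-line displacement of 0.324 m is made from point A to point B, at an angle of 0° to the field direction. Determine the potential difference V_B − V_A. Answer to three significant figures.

Only the component of displacement along E changes the potential: ΔV = −E·d·cosθ.
ΔV = −(4.62×10⁴ V/m)(0.324 m)cos0° = -1.50×10⁴ V.

-1.50×10⁴ V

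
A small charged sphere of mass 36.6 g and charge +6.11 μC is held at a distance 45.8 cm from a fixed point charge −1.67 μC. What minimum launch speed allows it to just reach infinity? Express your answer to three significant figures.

3.31 m/s

To just escape, total mechanical energy must reach zero at infinity: ½mv²_min + U = 0, so ½mv²_min = −U = |kQq|/r.
|U| = |kQq|/r = (8.99×10⁹ N·m²/C²)(1.67×10⁻⁶)(6.11×10⁻⁶)/(0.458) = 0.200 J.
v_min = √(2|U|/m) = √(2·0.200/0.0366) = 3.31 m/s.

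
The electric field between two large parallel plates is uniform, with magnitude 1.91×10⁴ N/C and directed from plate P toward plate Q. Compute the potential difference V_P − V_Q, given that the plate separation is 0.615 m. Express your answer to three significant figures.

In a uniform field, potential decreases in the direction of E: ΔV = −E·d for a displacement d parallel to E.
Going from Q to P is a displacement of 0.615 m opposite to the field, so V_P − V_Q = +Ed = 1.17×10⁴ V.

1.17×10⁴ V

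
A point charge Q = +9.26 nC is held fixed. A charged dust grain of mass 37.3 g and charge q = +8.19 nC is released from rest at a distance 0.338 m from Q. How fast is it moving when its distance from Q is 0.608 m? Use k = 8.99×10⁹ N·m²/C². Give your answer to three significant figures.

Only the electrostatic force acts, so mechanical energy is conserved: ½mv² = U₁ − U₂ = kQq(1/r₁ − 1/r₂).
U₁ − U₂ = (8.99×10⁹ N·m²/C²)(9.26×10⁻⁹ C)(8.19×10⁻⁹ C)(1/0.338 − 1/0.608) = 8.96×10⁻⁷ J.
v = √(2·8.96×10⁻⁷/0.0373) = 6.93×10⁻³ m/s.

6.93×10⁻³ m/s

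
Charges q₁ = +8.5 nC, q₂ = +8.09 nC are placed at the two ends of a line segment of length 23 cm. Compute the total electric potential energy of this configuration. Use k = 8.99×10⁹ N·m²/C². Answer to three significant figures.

2.69×10⁻⁶ J

The assembly work is the sum of pairwise potential energies, U = Σ_{i<j} kqᵢqⱼ/rᵢⱼ.
The separation is r = 0.230 m.
U = (2.69×10⁻⁶) = 2.69×10⁻⁶ J.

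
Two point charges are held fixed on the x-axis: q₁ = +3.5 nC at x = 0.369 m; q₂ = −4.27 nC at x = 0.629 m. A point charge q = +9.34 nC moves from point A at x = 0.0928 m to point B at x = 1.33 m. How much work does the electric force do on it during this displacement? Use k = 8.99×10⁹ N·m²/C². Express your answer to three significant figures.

6.01×10⁻⁷ J

The work done by the electric force is W_field = −ΔU = −q(V_B − V_A) = q(V_A − V_B).
At A: distances to the source charges are 0.276 m, 0.536 m; V_A = Σ kqᵢ/rᵢ = 42.3 V.
At B: distances to the source charges are 0.961 m, 0.701 m; V_B = Σ kqᵢ/rᵢ = -22.0 V.
ΔV = V_B − V_A = -64.3 V.
W_field = −qΔV = −(9.34×10⁻⁹ C)(-64.3 V) = 6.01×10⁻⁷ J.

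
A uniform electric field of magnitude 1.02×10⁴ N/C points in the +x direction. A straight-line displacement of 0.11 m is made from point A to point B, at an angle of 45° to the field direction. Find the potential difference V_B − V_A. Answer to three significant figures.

-793 V

Only the component of displacement along E changes the potential: ΔV = −E·d·cosθ.
ΔV = −(1.02×10⁴ V/m)(0.110 m)cos45° = -793 V.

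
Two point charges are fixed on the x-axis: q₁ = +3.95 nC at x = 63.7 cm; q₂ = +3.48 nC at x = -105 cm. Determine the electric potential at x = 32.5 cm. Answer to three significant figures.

137 V

Electric potential is a scalar, so the contributions from each charge add algebraically: V = Σ kqᵢ/rᵢ.
Distances from the field point to each charge: r₁ = 0.312 m, r₂ = 1.38 m.
V = k[(3.95×10⁻⁹)/(0.312) + (3.48×10⁻⁹)/(1.38)] = 137 V.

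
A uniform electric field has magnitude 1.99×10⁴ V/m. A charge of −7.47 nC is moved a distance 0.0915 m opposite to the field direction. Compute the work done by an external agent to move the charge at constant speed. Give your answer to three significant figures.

-1.36×10⁻⁵ J

The potential change for a displacement 0.0915 m opposite to the field direction is ΔV = +Ed = 1820 V.
W_ext = qΔV = -1.36×10⁻⁵ J.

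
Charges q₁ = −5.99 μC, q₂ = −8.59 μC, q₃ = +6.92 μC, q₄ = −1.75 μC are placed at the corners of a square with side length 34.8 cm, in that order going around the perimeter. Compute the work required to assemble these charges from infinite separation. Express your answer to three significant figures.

-0.731 J

The assembly work is the sum of pairwise potential energies, U = Σ_{i<j} kqᵢqⱼ/rᵢⱼ.
The four side pairs have separation 0.348 m and the two diagonal pairs 0.492 m.
Summing all 6 pair terms gives U = -0.731 J.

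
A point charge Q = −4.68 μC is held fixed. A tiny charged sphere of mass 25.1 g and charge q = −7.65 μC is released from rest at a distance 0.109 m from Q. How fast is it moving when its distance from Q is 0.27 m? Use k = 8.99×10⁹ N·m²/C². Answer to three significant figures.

Only the electrostatic force acts, so mechanical energy is conserved: ½mv² = U₁ − U₂ = kQq(1/r₁ − 1/r₂).
U₁ − U₂ = (8.99×10⁹ N·m²/C²)(-4.68×10⁻⁶ C)(-7.65×10⁻⁶ C)(1/0.109 − 1/0.270) = 1.76 J.
v = √(2·1.76/0.0251) = 11.8 m/s.

11.8 m/s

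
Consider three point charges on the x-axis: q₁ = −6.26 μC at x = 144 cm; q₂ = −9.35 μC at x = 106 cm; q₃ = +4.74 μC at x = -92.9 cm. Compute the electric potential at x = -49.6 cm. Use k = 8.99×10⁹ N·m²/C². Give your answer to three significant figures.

Electric potential is a scalar, so the contributions from each charge add algebraically: V = Σ kqᵢ/rᵢ.
Distances from the field point to each charge: r₁ = 1.94 m, r₂ = 1.56 m, r₃ = 0.433 m.
V = k[(-6.26×10⁻⁶)/(1.94) + (-9.35×10⁻⁶)/(1.56) + (4.74×10⁻⁶)/(0.433)] = 1.53×10⁴ V.

1.53×10⁴ V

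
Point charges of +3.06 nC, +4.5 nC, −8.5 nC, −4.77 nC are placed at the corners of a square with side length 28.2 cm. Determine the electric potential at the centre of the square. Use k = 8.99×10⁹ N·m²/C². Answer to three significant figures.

-257 V

Electric potential is a scalar, so the contributions from each charge add algebraically: V = Σ kqᵢ/rᵢ.
The distance from each corner to the centre is a√2/2 = 0.199 m.
V = k[(3.06×10⁻⁹)/(0.199) + (4.50×10⁻⁹)/(0.199) + (-8.50×10⁻⁹)/(0.199) + (-4.77×10⁻⁹)/(0.199)] = -257 V.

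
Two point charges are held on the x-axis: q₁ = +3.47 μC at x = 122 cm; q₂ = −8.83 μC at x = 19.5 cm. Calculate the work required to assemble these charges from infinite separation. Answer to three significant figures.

-0.269 J

The assembly work is the sum of pairwise potential energies, U = Σ_{i<j} kqᵢqⱼ/rᵢⱼ.
Pair separations: r₁₂ = 1.02 m.
U = (-0.269) = -0.269 J.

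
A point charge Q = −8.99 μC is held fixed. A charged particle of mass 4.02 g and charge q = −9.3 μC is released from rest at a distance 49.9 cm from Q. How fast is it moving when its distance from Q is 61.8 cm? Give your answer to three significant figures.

Only the electrostatic force acts, so mechanical energy is conserved: ½mv² = U₁ − U₂ = kQq(1/r₁ − 1/r₂).
U₁ − U₂ = (8.99×10⁹ N·m²/C²)(-8.99×10⁻⁶ C)(-9.30×10⁻⁶ C)(1/0.499 − 1/0.618) = 0.290 J.
v = √(2·0.290/4.02×10⁻³) = 12.0 m/s.

12.0 m/s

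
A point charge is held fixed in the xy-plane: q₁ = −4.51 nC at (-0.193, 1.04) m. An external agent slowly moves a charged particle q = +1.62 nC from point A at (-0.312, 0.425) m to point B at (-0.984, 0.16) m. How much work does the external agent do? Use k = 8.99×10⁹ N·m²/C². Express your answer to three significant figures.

4.93×10⁻⁸ J

For quasistatic motion the external work equals the change in potential energy: W_ext = qΔV = q(V_B − V_A).
At A: distance to the source charge is 0.626 m; V_A = kq₁/r = -64.7 V.
At B: distance to the source charge is 1.18 m; V_B = kq₁/r = -34.3 V.
ΔV = V_B − V_A = 30.5 V.
W_ext = qΔV = (1.62×10⁻⁹ C)(30.5 V) = 4.93×10⁻⁸ J.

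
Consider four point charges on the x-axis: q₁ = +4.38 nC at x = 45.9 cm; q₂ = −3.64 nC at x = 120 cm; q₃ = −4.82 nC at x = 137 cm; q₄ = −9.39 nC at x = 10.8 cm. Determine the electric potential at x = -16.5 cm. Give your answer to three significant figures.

Electric potential is a scalar, so the contributions from each charge add algebraically: V = Σ kqᵢ/rᵢ.
Distances from the field point to each charge: r₁ = 0.624 m, r₂ = 1.36 m, r₃ = 1.54 m, r₄ = 0.273 m.
V = k[(4.38×10⁻⁹)/(0.624) + (-3.64×10⁻⁹)/(1.36) + (-4.82×10⁻⁹)/(1.54) + (-9.39×10⁻⁹)/(0.273)] = -298 V.

-298 V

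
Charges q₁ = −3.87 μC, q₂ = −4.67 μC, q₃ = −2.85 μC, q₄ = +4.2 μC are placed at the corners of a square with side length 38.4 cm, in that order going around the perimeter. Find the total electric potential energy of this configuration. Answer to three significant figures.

The assembly work is the sum of pairwise potential energies, U = Σ_{i<j} kqᵢqⱼ/rᵢⱼ.
The four side pairs have separation 0.384 m and the two diagonal pairs 0.543 m.
Summing all 6 pair terms gives U = -0.0682 J.

-0.0682 J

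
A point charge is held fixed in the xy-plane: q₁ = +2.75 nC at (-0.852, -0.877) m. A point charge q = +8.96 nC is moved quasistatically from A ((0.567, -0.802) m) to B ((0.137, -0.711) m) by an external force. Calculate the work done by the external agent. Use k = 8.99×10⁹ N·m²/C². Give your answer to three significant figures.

For quasistatic motion the external work equals the change in potential energy: W_ext = qΔV = q(V_B − V_A).
At A: distance to the source charge is 1.42 m; V_A = kq₁/r = 17.4 V.
At B: distance to the source charge is 1.00 m; V_B = kq₁/r = 24.7 V.
ΔV = V_B − V_A = 7.25 V.
W_ext = qΔV = (8.96×10⁻⁹ C)(7.25 V) = 6.50×10⁻⁸ J.

6.50×10⁻⁸ J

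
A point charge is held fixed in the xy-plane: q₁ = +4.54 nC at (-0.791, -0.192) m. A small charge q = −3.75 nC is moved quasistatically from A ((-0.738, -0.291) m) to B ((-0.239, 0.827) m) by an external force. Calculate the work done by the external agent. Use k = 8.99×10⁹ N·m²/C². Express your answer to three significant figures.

For quasistatic motion the external work equals the change in potential energy: W_ext = qΔV = q(V_B − V_A).
At A: distance to the source charge is 0.112 m; V_A = kq₁/r = 363 V.
At B: distance to the source charge is 1.16 m; V_B = kq₁/r = 35.2 V.
ΔV = V_B − V_A = -328 V.
W_ext = qΔV = (-3.75×10⁻⁹ C)(-328 V) = 1.23×10⁻⁶ J.

1.23×10⁻⁶ J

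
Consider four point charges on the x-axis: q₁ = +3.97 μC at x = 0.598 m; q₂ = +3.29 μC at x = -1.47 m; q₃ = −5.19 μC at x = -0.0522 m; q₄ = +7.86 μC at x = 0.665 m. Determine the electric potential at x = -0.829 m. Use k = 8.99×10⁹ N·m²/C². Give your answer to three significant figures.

The total potential is the scalar sum of each charge's contribution, V = Σ kqᵢ/rᵢ.
Distances from the field point to each charge: r₁ = 1.43 m, r₂ = 0.641 m, r₃ = 0.777 m, r₄ = 1.49 m.
V = k[(3.97×10⁻⁶)/(1.43) + (3.29×10⁻⁶)/(0.641) + (-5.19×10⁻⁶)/(0.777) + (7.86×10⁻⁶)/(1.49)] = 5.84×10⁴ V.

5.84×10⁴ V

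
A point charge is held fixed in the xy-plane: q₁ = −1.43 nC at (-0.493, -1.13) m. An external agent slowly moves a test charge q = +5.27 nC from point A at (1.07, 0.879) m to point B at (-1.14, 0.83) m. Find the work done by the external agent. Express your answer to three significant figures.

-6.21×10⁻⁹ J

For quasistatic motion the external work equals the change in potential energy: W_ext = qΔV = q(V_B − V_A).
At A: distance to the source charge is 2.55 m; V_A = kq₁/r = -5.05 V.
At B: distance to the source charge is 2.06 m; V_B = kq₁/r = -6.23 V.
ΔV = V_B − V_A = -1.18 V.
W_ext = qΔV = (5.27×10⁻⁹ C)(-1.18 V) = -6.21×10⁻⁹ J.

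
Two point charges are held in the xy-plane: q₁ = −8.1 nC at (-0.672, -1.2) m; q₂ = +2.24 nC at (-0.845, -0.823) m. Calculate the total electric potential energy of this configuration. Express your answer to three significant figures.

The assembly work is the sum of pairwise potential energies, U = Σ_{i<j} kqᵢqⱼ/rᵢⱼ.
Pair separations: r₁₂ = 0.415 m.
U = (-3.93×10⁻⁷) = -3.93×10⁻⁷ J.

-3.93×10⁻⁷ J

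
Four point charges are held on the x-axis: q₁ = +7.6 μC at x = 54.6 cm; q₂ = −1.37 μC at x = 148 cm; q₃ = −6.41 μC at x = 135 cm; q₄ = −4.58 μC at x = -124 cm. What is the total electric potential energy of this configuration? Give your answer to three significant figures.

The assembly work is the sum of pairwise potential energies, U = Σ_{i<j} kqᵢqⱼ/rᵢⱼ.
Pair separations: r₁₂ = 0.934 m, r₁₃ = 0.804 m, r₁₄ = 1.79 m, r₂₃ = 0.130 m, r₂₄ = 2.72 m, r₃₄ = 2.59 m.
Summing all 6 pair terms gives U = -0.0902 J.

-0.0902 J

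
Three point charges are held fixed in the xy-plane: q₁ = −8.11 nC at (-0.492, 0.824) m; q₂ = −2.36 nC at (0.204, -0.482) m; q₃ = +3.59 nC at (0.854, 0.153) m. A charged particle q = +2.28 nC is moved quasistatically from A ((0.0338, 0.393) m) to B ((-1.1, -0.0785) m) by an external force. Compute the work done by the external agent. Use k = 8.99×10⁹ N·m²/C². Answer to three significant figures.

6.19×10⁻⁸ J

For quasistatic motion the external work equals the change in potential energy: W_ext = qΔV = q(V_B − V_A).
At A: distances to the source charges are 0.680 m, 0.891 m, 0.855 m; V_A = Σ kqᵢ/rᵢ = -93.3 V.
At B: distances to the source charges are 1.09 m, 1.37 m, 1.97 m; V_B = Σ kqᵢ/rᵢ = -66.1 V.
ΔV = V_B − V_A = 27.1 V.
W_ext = qΔV = (2.28×10⁻⁹ C)(27.1 V) = 6.19×10⁻⁸ J.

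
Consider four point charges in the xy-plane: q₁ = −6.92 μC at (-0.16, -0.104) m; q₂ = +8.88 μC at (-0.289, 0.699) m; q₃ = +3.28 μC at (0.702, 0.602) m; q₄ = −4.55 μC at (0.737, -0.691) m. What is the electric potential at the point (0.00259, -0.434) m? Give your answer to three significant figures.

Electric potential is a scalar, so the contributions from each charge add algebraically: V = Σ kqᵢ/rᵢ.
Distances from the field point to each charge: r₁ = 0.368 m, r₂ = 1.17 m, r₃ = 1.25 m, r₄ = 0.778 m.
V = k[(-6.92×10⁻⁶)/(0.368) + (8.88×10⁻⁶)/(1.17) + (3.28×10⁻⁶)/(1.25) + (-4.55×10⁻⁶)/(0.778)] = -1.30×10⁵ V.

-1.30×10⁵ V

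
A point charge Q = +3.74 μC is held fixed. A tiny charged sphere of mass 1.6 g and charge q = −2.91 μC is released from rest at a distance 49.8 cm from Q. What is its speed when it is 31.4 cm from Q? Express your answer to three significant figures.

Only the electrostatic force acts, so mechanical energy is conserved: ½mv² = U₁ − U₂ = kQq(1/r₁ − 1/r₂).
U₁ − U₂ = (8.99×10⁹ N·m²/C²)(3.74×10⁻⁶ C)(-2.91×10⁻⁶ C)(1/0.498 − 1/0.314) = 0.115 J.
v = √(2·0.115/1.60×10⁻³) = 12.0 m/s.

12.0 m/s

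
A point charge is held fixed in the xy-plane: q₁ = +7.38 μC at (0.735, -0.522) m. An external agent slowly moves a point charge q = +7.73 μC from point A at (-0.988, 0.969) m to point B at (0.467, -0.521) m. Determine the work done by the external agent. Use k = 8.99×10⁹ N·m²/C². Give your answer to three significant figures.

1.69 J

For quasistatic motion the external work equals the change in potential energy: W_ext = qΔV = q(V_B − V_A).
At A: distance to the source charge is 2.28 m; V_A = kq₁/r = 2.91×10⁴ V.
At B: distance to the source charge is 0.268 m; V_B = kq₁/r = 2.48×10⁵ V.
ΔV = V_B − V_A = 2.18×10⁵ V.
W_ext = qΔV = (7.73×10⁻⁶ C)(2.18×10⁵ V) = 1.69 J.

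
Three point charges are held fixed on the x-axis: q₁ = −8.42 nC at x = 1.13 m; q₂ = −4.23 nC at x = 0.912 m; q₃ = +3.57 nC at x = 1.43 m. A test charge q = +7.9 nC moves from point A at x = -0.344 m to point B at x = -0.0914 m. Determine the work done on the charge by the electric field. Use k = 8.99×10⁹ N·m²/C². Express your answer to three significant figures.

The work done by the electric force is W_field = −ΔU = −q(V_B − V_A) = q(V_A − V_B).
At A: distances to the source charges are 1.47 m, 1.26 m, 1.77 m; V_A = Σ kqᵢ/rᵢ = -63.5 V.
At B: distances to the source charges are 1.22 m, 1.00 m, 1.52 m; V_B = Σ kqᵢ/rᵢ = -78.8 V.
ΔV = V_B − V_A = -15.2 V.
W_field = −qΔV = −(7.90×10⁻⁹ C)(-15.2 V) = 1.20×10⁻⁷ J.

1.20×10⁻⁷ J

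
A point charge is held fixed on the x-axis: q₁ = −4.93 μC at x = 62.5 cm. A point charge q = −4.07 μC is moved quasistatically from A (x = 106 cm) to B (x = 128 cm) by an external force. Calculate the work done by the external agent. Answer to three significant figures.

For quasistatic motion the external work equals the change in potential energy: W_ext = qΔV = q(V_B − V_A).
At A: distance to the source charge is 0.435 m; V_A = kq₁/r = -1.02×10⁵ V.
At B: distance to the source charge is 0.655 m; V_B = kq₁/r = -6.77×10⁴ V.
ΔV = V_B − V_A = 3.42×10⁴ V.
W_ext = qΔV = (-4.07×10⁻⁶ C)(3.42×10⁴ V) = -0.139 J.

-0.139 J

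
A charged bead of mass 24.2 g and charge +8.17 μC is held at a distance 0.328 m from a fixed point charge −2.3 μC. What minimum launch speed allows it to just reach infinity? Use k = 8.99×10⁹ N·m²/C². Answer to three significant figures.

6.52 m/s

To just escape, total mechanical energy must reach zero at infinity: ½mv²_min + U = 0, so ½mv²_min = −U = |kQq|/r.
|U| = |kQq|/r = (8.99×10⁹ N·m²/C²)(2.30×10⁻⁶)(8.17×10⁻⁶)/(0.328) = 0.515 J.
v_min = √(2|U|/m) = √(2·0.515/0.0242) = 6.52 m/s.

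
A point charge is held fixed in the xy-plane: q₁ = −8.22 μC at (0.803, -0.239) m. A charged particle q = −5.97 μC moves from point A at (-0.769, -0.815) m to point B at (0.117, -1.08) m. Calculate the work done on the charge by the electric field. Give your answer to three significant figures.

The work done by the electric force is W_field = −ΔU = −q(V_B − V_A) = q(V_A − V_B).
At A: distance to the source charge is 1.67 m; V_A = kq₁/r = -4.41×10⁴ V.
At B: distance to the source charge is 1.09 m; V_B = kq₁/r = -6.81×10⁴ V.
ΔV = V_B − V_A = -2.40×10⁴ V.
W_field = −qΔV = −(-5.97×10⁻⁶ C)(-2.40×10⁴ V) = -0.143 J.

-0.143 J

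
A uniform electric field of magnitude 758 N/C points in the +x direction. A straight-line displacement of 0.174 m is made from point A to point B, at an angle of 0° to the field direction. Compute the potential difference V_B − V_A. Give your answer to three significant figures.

Only the component of displacement along E changes the potential: ΔV = −E·d·cosθ.
ΔV = −(758 V/m)(0.174 m)cos0° = -132 V.

-132 V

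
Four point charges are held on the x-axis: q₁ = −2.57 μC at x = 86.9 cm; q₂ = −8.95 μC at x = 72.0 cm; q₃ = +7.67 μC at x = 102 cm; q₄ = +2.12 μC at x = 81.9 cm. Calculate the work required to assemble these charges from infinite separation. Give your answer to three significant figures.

The assembly work is the sum of pairwise potential energies, U = Σ_{i<j} kqᵢqⱼ/rᵢⱼ.
Pair separations: r₁₂ = 0.149 m, r₁₃ = 0.151 m, r₁₄ = 0.0500 m, r₂₃ = 0.300 m, r₂₄ = 0.0990 m, r₃₄ = 0.201 m.
Summing all 6 pair terms gives U = -3.82 J.

-3.82 J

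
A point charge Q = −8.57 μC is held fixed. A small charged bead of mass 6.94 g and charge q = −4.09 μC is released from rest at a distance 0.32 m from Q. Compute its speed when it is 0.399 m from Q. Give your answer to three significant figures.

7.50 m/s

Only the electrostatic force acts, so mechanical energy is conserved: ½mv² = U₁ − U₂ = kQq(1/r₁ − 1/r₂).
U₁ − U₂ = (8.99×10⁹ N·m²/C²)(-8.57×10⁻⁶ C)(-4.09×10⁻⁶ C)(1/0.320 − 1/0.399) = 0.195 J.
v = √(2·0.195/6.94×10⁻³) = 7.50 m/s.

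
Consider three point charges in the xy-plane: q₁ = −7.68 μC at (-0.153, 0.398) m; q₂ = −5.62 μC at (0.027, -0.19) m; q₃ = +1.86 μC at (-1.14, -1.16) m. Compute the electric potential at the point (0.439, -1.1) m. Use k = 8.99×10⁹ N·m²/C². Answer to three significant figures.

-8.29×10⁴ V

The total potential is the scalar sum of each charge's contribution, V = Σ kqᵢ/rᵢ.
Distances from the field point to each charge: r₁ = 1.61 m, r₂ = 0.999 m, r₃ = 1.58 m.
V = k[(-7.68×10⁻⁶)/(1.61) + (-5.62×10⁻⁶)/(0.999) + (1.86×10⁻⁶)/(1.58)] = -8.29×10⁴ V.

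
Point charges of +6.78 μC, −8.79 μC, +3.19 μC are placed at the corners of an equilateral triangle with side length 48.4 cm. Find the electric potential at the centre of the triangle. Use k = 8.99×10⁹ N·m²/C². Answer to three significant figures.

Electric potential is a scalar, so the contributions from each charge add algebraically: V = Σ kqᵢ/rᵢ.
The distance from each vertex to the centroid is a/√3 = 0.279 m.
V = k[(6.78×10⁻⁶)/(0.279) + (-8.79×10⁻⁶)/(0.279) + (3.19×10⁻⁶)/(0.279)] = 3.80×10⁴ V.

3.80×10⁴ V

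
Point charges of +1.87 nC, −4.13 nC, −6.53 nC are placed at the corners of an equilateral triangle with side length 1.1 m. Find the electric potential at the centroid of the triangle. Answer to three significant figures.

-124 V

The total potential is the scalar sum of each charge's contribution, V = Σ kqᵢ/rᵢ.
The distance from each vertex to the centroid is a/√3 = 0.635 m.
V = k[(1.87×10⁻⁹)/(0.635) + (-4.13×10⁻⁹)/(0.635) + (-6.53×10⁻⁹)/(0.635)] = -124 V.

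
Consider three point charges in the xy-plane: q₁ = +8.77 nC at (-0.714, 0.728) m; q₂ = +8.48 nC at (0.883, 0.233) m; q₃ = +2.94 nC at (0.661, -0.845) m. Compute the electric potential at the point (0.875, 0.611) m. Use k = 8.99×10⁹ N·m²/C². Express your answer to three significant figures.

The total potential is the scalar sum of each charge's contribution, V = Σ kqᵢ/rᵢ.
Distances from the field point to each charge: r₁ = 1.59 m, r₂ = 0.378 m, r₃ = 1.47 m.
V = k[(8.77×10⁻⁹)/(1.59) + (8.48×10⁻⁹)/(0.378) + (2.94×10⁻⁹)/(1.47)] = 269 V.

269 V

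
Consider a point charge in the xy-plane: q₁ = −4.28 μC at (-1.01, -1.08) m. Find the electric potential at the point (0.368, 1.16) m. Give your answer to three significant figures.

-1.46×10⁴ V

The total potential is the scalar sum of each charge's contribution, V = Σ kqᵢ/rᵢ.
Distances from the field point to each charge: r₁ = 2.63 m.
V = k[(-4.28×10⁻⁶)/(2.63)] = -1.46×10⁴ V.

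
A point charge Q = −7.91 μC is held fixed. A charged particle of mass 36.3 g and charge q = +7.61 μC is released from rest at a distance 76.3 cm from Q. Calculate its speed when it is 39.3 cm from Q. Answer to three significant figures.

Only the electrostatic force acts, so mechanical energy is conserved: ½mv² = U₁ − U₂ = kQq(1/r₁ − 1/r₂).
U₁ − U₂ = (8.99×10⁹ N·m²/C²)(-7.91×10⁻⁶ C)(7.61×10⁻⁶ C)(1/0.763 − 1/0.393) = 0.668 J.
v = √(2·0.668/0.0363) = 6.07 m/s.

6.07 m/s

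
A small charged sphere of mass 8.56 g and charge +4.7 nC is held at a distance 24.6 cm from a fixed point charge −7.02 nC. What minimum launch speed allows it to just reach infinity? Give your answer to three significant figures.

0.0168 m/s

To just escape, total mechanical energy must reach zero at infinity: ½mv²_min + U = 0, so ½mv²_min = −U = |kQq|/r.
|U| = |kQq|/r = (8.99×10⁹ N·m²/C²)(7.02×10⁻⁹)(4.70×10⁻⁹)/(0.246) = 1.21×10⁻⁶ J.
v_min = √(2|U|/m) = √(2·1.21×10⁻⁶/8.56×10⁻³) = 0.0168 m/s.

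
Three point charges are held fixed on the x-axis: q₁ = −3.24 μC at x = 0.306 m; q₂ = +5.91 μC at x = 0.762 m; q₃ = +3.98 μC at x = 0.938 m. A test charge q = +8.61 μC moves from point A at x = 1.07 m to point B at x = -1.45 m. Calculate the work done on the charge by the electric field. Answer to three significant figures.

The work done by the electric force is W_field = −ΔU = −q(V_B − V_A) = q(V_A − V_B).
At A: distances to the source charges are 0.764 m, 0.308 m, 0.132 m; V_A = Σ kqᵢ/rᵢ = 4.05×10⁵ V.
At B: distances to the source charges are 1.76 m, 2.21 m, 2.39 m; V_B = Σ kqᵢ/rᵢ = 2.24×10⁴ V.
ΔV = V_B − V_A = -3.83×10⁵ V.
W_field = −qΔV = −(8.61×10⁻⁶ C)(-3.83×10⁵ V) = 3.30 J.

3.30 J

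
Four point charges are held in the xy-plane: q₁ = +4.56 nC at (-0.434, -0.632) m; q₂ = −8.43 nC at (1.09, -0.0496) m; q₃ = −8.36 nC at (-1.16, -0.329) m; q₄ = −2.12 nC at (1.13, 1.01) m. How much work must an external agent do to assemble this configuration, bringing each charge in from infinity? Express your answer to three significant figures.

-1.95×10⁻⁷ J

The work to assemble the configuration equals its total potential energy, U = Σ kqᵢqⱼ/rᵢⱼ over all pairs.
Pair separations: r₁₂ = 1.63 m, r₁₃ = 0.787 m, r₁₄ = 2.27 m, r₂₃ = 2.27 m, r₂₄ = 1.06 m, r₃₄ = 2.65 m.
Summing all 6 pair terms gives U = -1.95×10⁻⁷ J.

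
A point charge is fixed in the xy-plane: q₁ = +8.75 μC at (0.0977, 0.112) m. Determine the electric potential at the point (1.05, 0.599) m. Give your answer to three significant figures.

The total potential is the scalar sum of each charge's contribution, V = Σ kqᵢ/rᵢ.
Distances from the field point to each charge: r₁ = 1.07 m.
V = k[(8.75×10⁻⁶)/(1.07)] = 7.35×10⁴ V.

7.35×10⁴ V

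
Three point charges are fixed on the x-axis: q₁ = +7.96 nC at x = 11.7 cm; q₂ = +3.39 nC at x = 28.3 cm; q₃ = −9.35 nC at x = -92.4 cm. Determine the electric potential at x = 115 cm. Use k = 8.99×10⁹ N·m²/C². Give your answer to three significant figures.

63.9 V

The total potential is the scalar sum of each charge's contribution, V = Σ kqᵢ/rᵢ.
Distances from the field point to each charge: r₁ = 1.03 m, r₂ = 0.867 m, r₃ = 2.07 m.
V = k[(7.96×10⁻⁹)/(1.03) + (3.39×10⁻⁹)/(0.867) + (-9.35×10⁻⁹)/(2.07)] = 63.9 V.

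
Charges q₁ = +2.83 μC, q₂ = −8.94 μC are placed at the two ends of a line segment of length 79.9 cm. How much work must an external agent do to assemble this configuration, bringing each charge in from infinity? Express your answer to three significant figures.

The assembly work is the sum of pairwise potential energies, U = Σ_{i<j} kqᵢqⱼ/rᵢⱼ.
The separation is r = 0.799 m.
U = (-0.285) = -0.285 J.

-0.285 J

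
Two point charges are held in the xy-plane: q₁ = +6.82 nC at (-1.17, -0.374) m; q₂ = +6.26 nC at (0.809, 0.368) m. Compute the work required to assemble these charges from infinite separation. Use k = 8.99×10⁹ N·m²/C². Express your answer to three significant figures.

The work to assemble the configuration equals its total potential energy, U = Σ kqᵢqⱼ/rᵢⱼ over all pairs.
Pair separations: r₁₂ = 2.11 m.
U = (1.82×10⁻⁷) = 1.82×10⁻⁷ J.

1.82×10⁻⁷ J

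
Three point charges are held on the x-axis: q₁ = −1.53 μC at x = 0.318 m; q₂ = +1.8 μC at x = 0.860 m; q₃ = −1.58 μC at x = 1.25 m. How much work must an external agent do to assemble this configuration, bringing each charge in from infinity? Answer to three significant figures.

-0.0879 J

The assembly work is the sum of pairwise potential energies, U = Σ_{i<j} kqᵢqⱼ/rᵢⱼ.
Pair separations: r₁₂ = 0.542 m, r₁₃ = 0.932 m, r₂₃ = 0.390 m.
U = (-0.0457) + (0.0233) + (-0.0656) = -0.0879 J.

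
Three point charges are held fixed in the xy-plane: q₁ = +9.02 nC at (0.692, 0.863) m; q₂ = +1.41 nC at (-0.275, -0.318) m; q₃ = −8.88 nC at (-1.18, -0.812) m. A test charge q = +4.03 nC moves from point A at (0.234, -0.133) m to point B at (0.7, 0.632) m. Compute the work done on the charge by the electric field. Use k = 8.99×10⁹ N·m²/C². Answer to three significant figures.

The work done by the electric force is W_field = −ΔU = −q(V_B − V_A) = q(V_A − V_B).
At A: distances to the source charges are 1.10 m, 0.542 m, 1.57 m; V_A = Σ kqᵢ/rᵢ = 46.5 V.
At B: distances to the source charges are 0.231 m, 1.36 m, 2.37 m; V_B = Σ kqᵢ/rᵢ = 326 V.
ΔV = V_B − V_A = 280 V.
W_field = −qΔV = −(4.03×10⁻⁹ C)(280 V) = -1.13×10⁻⁶ J.

-1.13×10⁻⁶ J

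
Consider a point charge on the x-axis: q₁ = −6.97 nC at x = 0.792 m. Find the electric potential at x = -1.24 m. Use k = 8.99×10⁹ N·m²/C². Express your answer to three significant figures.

The total potential is the scalar sum of each charge's contribution, V = Σ kqᵢ/rᵢ.
V = k[(-6.97×10⁻⁹)/(2.03)] = -30.8 V.

-30.8 V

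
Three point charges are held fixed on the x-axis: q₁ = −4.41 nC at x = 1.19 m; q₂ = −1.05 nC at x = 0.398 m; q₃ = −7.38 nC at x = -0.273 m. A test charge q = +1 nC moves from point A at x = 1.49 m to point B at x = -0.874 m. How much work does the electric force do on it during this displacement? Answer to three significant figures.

-4.14×10⁻⁸ J

The work done by the electric force is W_field = −ΔU = −q(V_B − V_A) = q(V_A − V_B).
At A: distances to the source charges are 0.300 m, 1.09 m, 1.76 m; V_A = Σ kqᵢ/rᵢ = -178 V.
At B: distances to the source charges are 2.06 m, 1.27 m, 0.601 m; V_B = Σ kqᵢ/rᵢ = -137 V.
ΔV = V_B − V_A = 41.4 V.
W_field = −qΔV = −(1.00×10⁻⁹ C)(41.4 V) = -4.14×10⁻⁸ J.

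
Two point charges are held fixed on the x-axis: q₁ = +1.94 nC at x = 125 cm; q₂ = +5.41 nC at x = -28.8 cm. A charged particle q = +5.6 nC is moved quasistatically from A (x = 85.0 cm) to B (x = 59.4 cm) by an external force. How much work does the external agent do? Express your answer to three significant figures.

For quasistatic motion the external work equals the change in potential energy: W_ext = qΔV = q(V_B − V_A).
At A: distances to the source charges are 0.400 m, 1.14 m; V_A = Σ kqᵢ/rᵢ = 86.3 V.
At B: distances to the source charges are 0.656 m, 0.882 m; V_B = Σ kqᵢ/rᵢ = 81.7 V.
ΔV = V_B − V_A = -4.61 V.
W_ext = qΔV = (5.60×10⁻⁹ C)(-4.61 V) = -2.58×10⁻⁸ J.

-2.58×10⁻⁸ J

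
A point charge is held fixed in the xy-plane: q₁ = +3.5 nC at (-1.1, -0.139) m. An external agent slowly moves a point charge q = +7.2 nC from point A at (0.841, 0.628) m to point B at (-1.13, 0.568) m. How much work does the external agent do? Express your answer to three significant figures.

For quasistatic motion the external work equals the change in potential energy: W_ext = qΔV = q(V_B − V_A).
At A: distance to the source charge is 2.09 m; V_A = kq₁/r = 15.1 V.
At B: distance to the source charge is 0.708 m; V_B = kq₁/r = 44.5 V.
ΔV = V_B − V_A = 29.4 V.
W_ext = qΔV = (7.20×10⁻⁹ C)(29.4 V) = 2.12×10⁻⁷ J.

2.12×10⁻⁷ J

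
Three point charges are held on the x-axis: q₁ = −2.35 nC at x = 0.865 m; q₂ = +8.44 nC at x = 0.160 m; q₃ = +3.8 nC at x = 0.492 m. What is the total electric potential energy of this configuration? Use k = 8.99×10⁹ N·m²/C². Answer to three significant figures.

4.00×10⁻⁷ J

The assembly work is the sum of pairwise potential energies, U = Σ_{i<j} kqᵢqⱼ/rᵢⱼ.
Pair separations: r₁₂ = 0.705 m, r₁₃ = 0.373 m, r₂₃ = 0.332 m.
U = (-2.53×10⁻⁷) + (-2.15×10⁻⁷) + (8.68×10⁻⁷) = 4.00×10⁻⁷ J.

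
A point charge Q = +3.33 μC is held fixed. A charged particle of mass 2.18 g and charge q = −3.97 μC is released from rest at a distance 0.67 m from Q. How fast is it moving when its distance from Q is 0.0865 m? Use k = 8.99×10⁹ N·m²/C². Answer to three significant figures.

Only the electrostatic force acts, so mechanical energy is conserved: ½mv² = U₁ − U₂ = kQq(1/r₁ − 1/r₂).
U₁ − U₂ = (8.99×10⁹ N·m²/C²)(3.33×10⁻⁶ C)(-3.97×10⁻⁶ C)(1/0.670 − 1/0.0865) = 1.20 J.
v = √(2·1.20/2.18×10⁻³) = 33.1 m/s.

33.1 m/s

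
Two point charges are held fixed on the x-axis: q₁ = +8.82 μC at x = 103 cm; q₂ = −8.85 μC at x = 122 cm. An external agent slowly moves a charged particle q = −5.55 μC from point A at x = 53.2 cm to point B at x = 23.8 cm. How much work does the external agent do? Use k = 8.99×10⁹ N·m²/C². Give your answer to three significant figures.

For quasistatic motion the external work equals the change in potential energy: W_ext = qΔV = q(V_B − V_A).
At A: distances to the source charges are 0.498 m, 0.688 m; V_A = Σ kqᵢ/rᵢ = 4.36×10⁴ V.
At B: distances to the source charges are 0.792 m, 0.982 m; V_B = Σ kqᵢ/rᵢ = 1.91×10⁴ V.
ΔV = V_B − V_A = -2.45×10⁴ V.
W_ext = qΔV = (-5.55×10⁻⁶ C)(-2.45×10⁴ V) = 0.136 J.

0.136 J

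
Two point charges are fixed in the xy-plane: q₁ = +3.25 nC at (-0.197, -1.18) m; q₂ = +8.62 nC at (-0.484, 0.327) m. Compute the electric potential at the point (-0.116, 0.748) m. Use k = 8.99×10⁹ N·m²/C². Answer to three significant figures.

The total potential is the scalar sum of each charge's contribution, V = Σ kqᵢ/rᵢ.
Distances from the field point to each charge: r₁ = 1.93 m, r₂ = 0.559 m.
V = k[(3.25×10⁻⁹)/(1.93) + (8.62×10⁻⁹)/(0.559)] = 154 V.

154 V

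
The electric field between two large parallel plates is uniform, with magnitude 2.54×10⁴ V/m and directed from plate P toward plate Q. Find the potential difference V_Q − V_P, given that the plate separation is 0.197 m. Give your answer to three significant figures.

In a uniform field, potential decreases in the direction of E: ΔV = −E·d for a displacement d parallel to E.
Going from P to Q is a displacement of 0.197 m along the field, so V_Q − V_P = −Ed = -5000 V.

-5000 V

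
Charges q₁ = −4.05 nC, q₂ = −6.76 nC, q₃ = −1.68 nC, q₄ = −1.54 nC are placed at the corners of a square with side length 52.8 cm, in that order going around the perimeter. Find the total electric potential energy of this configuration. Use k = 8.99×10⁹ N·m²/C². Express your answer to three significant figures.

The work to assemble the configuration equals its total potential energy, U = Σ kqᵢqⱼ/rᵢⱼ over all pairs.
The four side pairs have separation 0.528 m and the two diagonal pairs 0.747 m.
Summing all 6 pair terms gives U = 1.02×10⁻⁶ J.

1.02×10⁻⁶ J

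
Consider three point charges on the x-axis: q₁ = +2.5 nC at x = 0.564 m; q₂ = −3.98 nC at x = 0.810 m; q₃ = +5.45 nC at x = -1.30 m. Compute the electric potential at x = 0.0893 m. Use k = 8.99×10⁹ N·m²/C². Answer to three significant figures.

The total potential is the scalar sum of each charge's contribution, V = Σ kqᵢ/rᵢ.
Distances from the field point to each charge: r₁ = 0.475 m, r₂ = 0.721 m, r₃ = 1.39 m.
V = k[(2.50×10⁻⁹)/(0.475) + (-3.98×10⁻⁹)/(0.721) + (5.45×10⁻⁹)/(1.39)] = 33.0 V.

33.0 V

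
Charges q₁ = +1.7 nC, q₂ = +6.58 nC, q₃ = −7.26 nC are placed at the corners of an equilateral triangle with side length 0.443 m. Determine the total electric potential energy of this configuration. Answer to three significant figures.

The work to assemble the configuration equals its total potential energy, U = Σ kqᵢqⱼ/rᵢⱼ over all pairs.
All three pair separations equal the side length, 0.443 m.
U = (2.27×10⁻⁷) + (-2.50×10⁻⁷) + (-9.69×10⁻⁷) = -9.93×10⁻⁷ J.

-9.93×10⁻⁷ J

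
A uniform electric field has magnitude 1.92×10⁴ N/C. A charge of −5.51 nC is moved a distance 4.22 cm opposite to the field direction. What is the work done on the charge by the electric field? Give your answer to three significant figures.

4.46×10⁻⁶ J

The potential change for a displacement 4.22 cm opposite to the field direction is ΔV = +Ed = 810 V.
W_field = −qΔV = 4.46×10⁻⁶ J.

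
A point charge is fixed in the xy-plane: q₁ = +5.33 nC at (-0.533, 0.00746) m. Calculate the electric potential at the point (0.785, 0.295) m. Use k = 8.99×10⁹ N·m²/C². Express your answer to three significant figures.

35.5 V

Electric potential is a scalar, so the contributions from each charge add algebraically: V = Σ kqᵢ/rᵢ.
Distances from the field point to each charge: r₁ = 1.35 m.
V = k[(5.33×10⁻⁹)/(1.35)] = 35.5 V.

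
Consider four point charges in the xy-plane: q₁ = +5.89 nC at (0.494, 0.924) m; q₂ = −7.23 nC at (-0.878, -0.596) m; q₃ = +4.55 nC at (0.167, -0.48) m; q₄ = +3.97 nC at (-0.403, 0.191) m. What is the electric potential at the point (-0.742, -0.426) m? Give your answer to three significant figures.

-174 V

Electric potential is a scalar, so the contributions from each charge add algebraically: V = Σ kqᵢ/rᵢ.
Distances from the field point to each charge: r₁ = 1.83 m, r₂ = 0.218 m, r₃ = 0.911 m, r₄ = 0.704 m.
V = k[(5.89×10⁻⁹)/(1.83) + (-7.23×10⁻⁹)/(0.218) + (4.55×10⁻⁹)/(0.911) + (3.97×10⁻⁹)/(0.704)] = -174 V.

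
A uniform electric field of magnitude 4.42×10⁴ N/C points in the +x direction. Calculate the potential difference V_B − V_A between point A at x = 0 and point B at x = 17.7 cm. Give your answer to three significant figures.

-7820 V

In a uniform field, potential decreases in the direction of E: V_B − V_A = −E·Δx.
V_B − V_A = −(4.42×10⁴ V/m)(0.177 m) = -7820 V.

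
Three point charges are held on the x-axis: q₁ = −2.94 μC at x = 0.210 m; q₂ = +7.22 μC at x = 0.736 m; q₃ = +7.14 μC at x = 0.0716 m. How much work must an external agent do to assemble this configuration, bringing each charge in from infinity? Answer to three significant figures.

The work to assemble the configuration equals its total potential energy, U = Σ kqᵢqⱼ/rᵢⱼ over all pairs.
Pair separations: r₁₂ = 0.526 m, r₁₃ = 0.138 m, r₂₃ = 0.664 m.
U = (-0.363) + (-1.36) + (0.698) = -1.03 J.

-1.03 J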